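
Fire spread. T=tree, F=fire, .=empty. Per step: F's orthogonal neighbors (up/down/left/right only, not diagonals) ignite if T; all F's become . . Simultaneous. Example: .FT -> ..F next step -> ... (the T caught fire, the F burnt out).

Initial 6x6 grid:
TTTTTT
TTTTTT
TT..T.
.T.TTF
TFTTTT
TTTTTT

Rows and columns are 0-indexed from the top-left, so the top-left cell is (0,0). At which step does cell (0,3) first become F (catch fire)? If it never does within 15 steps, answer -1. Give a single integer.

Step 1: cell (0,3)='T' (+6 fires, +2 burnt)
Step 2: cell (0,3)='T' (+8 fires, +6 burnt)
Step 3: cell (0,3)='T' (+5 fires, +8 burnt)
Step 4: cell (0,3)='T' (+6 fires, +5 burnt)
Step 5: cell (0,3)='F' (+4 fires, +6 burnt)
  -> target ignites at step 5
Step 6: cell (0,3)='.' (+0 fires, +4 burnt)
  fire out at step 6

5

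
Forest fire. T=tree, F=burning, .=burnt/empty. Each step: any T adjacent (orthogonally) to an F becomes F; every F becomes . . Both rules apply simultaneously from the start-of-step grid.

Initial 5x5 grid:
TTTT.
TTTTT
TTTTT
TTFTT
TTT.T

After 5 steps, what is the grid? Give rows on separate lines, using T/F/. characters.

Step 1: 4 trees catch fire, 1 burn out
  TTTT.
  TTTTT
  TTFTT
  TF.FT
  TTF.T
Step 2: 6 trees catch fire, 4 burn out
  TTTT.
  TTFTT
  TF.FT
  F...F
  TF..T
Step 3: 7 trees catch fire, 6 burn out
  TTFT.
  TF.FT
  F...F
  .....
  F...F
Step 4: 4 trees catch fire, 7 burn out
  TF.F.
  F...F
  .....
  .....
  .....
Step 5: 1 trees catch fire, 4 burn out
  F....
  .....
  .....
  .....
  .....

F....
.....
.....
.....
.....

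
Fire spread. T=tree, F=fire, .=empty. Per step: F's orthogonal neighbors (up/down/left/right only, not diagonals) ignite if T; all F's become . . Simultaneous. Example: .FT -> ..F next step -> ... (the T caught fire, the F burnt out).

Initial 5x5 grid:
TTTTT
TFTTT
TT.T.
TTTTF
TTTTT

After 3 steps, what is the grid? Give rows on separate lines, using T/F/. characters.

Step 1: 6 trees catch fire, 2 burn out
  TFTTT
  F.FTT
  TF.T.
  TTTF.
  TTTTF
Step 2: 8 trees catch fire, 6 burn out
  F.FTT
  ...FT
  F..F.
  TFF..
  TTTF.
Step 3: 5 trees catch fire, 8 burn out
  ...FT
  ....F
  .....
  F....
  TFF..

...FT
....F
.....
F....
TFF..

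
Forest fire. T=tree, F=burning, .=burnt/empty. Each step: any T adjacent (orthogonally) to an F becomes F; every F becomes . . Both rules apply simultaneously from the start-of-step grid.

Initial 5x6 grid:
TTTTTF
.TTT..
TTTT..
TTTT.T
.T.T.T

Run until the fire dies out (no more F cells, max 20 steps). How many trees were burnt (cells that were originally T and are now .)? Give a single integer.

Step 1: +1 fires, +1 burnt (F count now 1)
Step 2: +1 fires, +1 burnt (F count now 1)
Step 3: +2 fires, +1 burnt (F count now 2)
Step 4: +3 fires, +2 burnt (F count now 3)
Step 5: +4 fires, +3 burnt (F count now 4)
Step 6: +3 fires, +4 burnt (F count now 3)
Step 7: +2 fires, +3 burnt (F count now 2)
Step 8: +2 fires, +2 burnt (F count now 2)
Step 9: +0 fires, +2 burnt (F count now 0)
Fire out after step 9
Initially T: 20, now '.': 28
Total burnt (originally-T cells now '.'): 18

Answer: 18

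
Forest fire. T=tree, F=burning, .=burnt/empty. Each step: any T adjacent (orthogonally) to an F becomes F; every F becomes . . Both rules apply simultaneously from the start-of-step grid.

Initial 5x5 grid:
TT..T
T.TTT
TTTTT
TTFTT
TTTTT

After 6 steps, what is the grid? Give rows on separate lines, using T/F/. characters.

Step 1: 4 trees catch fire, 1 burn out
  TT..T
  T.TTT
  TTFTT
  TF.FT
  TTFTT
Step 2: 7 trees catch fire, 4 burn out
  TT..T
  T.FTT
  TF.FT
  F...F
  TF.FT
Step 3: 5 trees catch fire, 7 burn out
  TT..T
  T..FT
  F...F
  .....
  F...F
Step 4: 2 trees catch fire, 5 burn out
  TT..T
  F...F
  .....
  .....
  .....
Step 5: 2 trees catch fire, 2 burn out
  FT..F
  .....
  .....
  .....
  .....
Step 6: 1 trees catch fire, 2 burn out
  .F...
  .....
  .....
  .....
  .....

.F...
.....
.....
.....
.....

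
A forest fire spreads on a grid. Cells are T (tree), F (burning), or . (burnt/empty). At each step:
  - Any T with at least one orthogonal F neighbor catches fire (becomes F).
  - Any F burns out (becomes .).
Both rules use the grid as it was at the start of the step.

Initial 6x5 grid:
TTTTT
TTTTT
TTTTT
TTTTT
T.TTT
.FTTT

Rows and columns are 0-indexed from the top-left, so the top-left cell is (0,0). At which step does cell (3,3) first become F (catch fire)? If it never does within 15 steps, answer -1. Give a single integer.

Step 1: cell (3,3)='T' (+1 fires, +1 burnt)
Step 2: cell (3,3)='T' (+2 fires, +1 burnt)
Step 3: cell (3,3)='T' (+3 fires, +2 burnt)
Step 4: cell (3,3)='F' (+4 fires, +3 burnt)
  -> target ignites at step 4
Step 5: cell (3,3)='.' (+5 fires, +4 burnt)
Step 6: cell (3,3)='.' (+6 fires, +5 burnt)
Step 7: cell (3,3)='.' (+4 fires, +6 burnt)
Step 8: cell (3,3)='.' (+2 fires, +4 burnt)
Step 9: cell (3,3)='.' (+0 fires, +2 burnt)
  fire out at step 9

4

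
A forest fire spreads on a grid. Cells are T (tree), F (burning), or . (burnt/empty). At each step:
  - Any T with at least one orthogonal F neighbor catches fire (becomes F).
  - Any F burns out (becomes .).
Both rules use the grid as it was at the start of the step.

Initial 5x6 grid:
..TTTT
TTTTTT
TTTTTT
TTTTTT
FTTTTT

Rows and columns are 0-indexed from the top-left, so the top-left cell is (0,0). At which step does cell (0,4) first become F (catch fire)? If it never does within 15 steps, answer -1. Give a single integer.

Step 1: cell (0,4)='T' (+2 fires, +1 burnt)
Step 2: cell (0,4)='T' (+3 fires, +2 burnt)
Step 3: cell (0,4)='T' (+4 fires, +3 burnt)
Step 4: cell (0,4)='T' (+4 fires, +4 burnt)
Step 5: cell (0,4)='T' (+4 fires, +4 burnt)
Step 6: cell (0,4)='T' (+4 fires, +4 burnt)
Step 7: cell (0,4)='T' (+3 fires, +4 burnt)
Step 8: cell (0,4)='F' (+2 fires, +3 burnt)
  -> target ignites at step 8
Step 9: cell (0,4)='.' (+1 fires, +2 burnt)
Step 10: cell (0,4)='.' (+0 fires, +1 burnt)
  fire out at step 10

8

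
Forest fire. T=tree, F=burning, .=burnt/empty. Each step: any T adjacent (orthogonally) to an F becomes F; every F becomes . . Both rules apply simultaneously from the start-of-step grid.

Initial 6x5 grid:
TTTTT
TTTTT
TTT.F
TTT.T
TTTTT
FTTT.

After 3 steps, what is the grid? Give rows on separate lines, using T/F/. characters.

Step 1: 4 trees catch fire, 2 burn out
  TTTTT
  TTTTF
  TTT..
  TTT.F
  FTTTT
  .FTT.
Step 2: 6 trees catch fire, 4 burn out
  TTTTF
  TTTF.
  TTT..
  FTT..
  .FTTF
  ..FT.
Step 3: 7 trees catch fire, 6 burn out
  TTTF.
  TTF..
  FTT..
  .FT..
  ..FF.
  ...F.

TTTF.
TTF..
FTT..
.FT..
..FF.
...F.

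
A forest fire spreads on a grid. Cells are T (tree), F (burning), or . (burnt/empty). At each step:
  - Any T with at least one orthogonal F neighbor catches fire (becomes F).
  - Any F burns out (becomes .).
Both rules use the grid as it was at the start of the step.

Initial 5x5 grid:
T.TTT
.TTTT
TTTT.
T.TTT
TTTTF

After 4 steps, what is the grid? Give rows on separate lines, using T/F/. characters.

Step 1: 2 trees catch fire, 1 burn out
  T.TTT
  .TTTT
  TTTT.
  T.TTF
  TTTF.
Step 2: 2 trees catch fire, 2 burn out
  T.TTT
  .TTTT
  TTTT.
  T.TF.
  TTF..
Step 3: 3 trees catch fire, 2 burn out
  T.TTT
  .TTTT
  TTTF.
  T.F..
  TF...
Step 4: 3 trees catch fire, 3 burn out
  T.TTT
  .TTFT
  TTF..
  T....
  F....

T.TTT
.TTFT
TTF..
T....
F....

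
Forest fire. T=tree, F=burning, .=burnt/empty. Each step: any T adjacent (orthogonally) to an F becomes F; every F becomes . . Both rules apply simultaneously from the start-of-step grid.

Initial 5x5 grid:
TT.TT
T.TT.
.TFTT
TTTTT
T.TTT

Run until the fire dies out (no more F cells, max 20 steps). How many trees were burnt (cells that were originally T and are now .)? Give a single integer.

Step 1: +4 fires, +1 burnt (F count now 4)
Step 2: +5 fires, +4 burnt (F count now 5)
Step 3: +4 fires, +5 burnt (F count now 4)
Step 4: +3 fires, +4 burnt (F count now 3)
Step 5: +0 fires, +3 burnt (F count now 0)
Fire out after step 5
Initially T: 19, now '.': 22
Total burnt (originally-T cells now '.'): 16

Answer: 16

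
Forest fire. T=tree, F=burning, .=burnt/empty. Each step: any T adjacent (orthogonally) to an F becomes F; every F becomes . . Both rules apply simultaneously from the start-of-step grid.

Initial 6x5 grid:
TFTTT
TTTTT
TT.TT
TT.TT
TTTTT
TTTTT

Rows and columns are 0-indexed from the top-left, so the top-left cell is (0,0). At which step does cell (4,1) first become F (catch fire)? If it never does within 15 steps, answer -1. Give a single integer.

Step 1: cell (4,1)='T' (+3 fires, +1 burnt)
Step 2: cell (4,1)='T' (+4 fires, +3 burnt)
Step 3: cell (4,1)='T' (+4 fires, +4 burnt)
Step 4: cell (4,1)='F' (+4 fires, +4 burnt)
  -> target ignites at step 4
Step 5: cell (4,1)='.' (+5 fires, +4 burnt)
Step 6: cell (4,1)='.' (+4 fires, +5 burnt)
Step 7: cell (4,1)='.' (+2 fires, +4 burnt)
Step 8: cell (4,1)='.' (+1 fires, +2 burnt)
Step 9: cell (4,1)='.' (+0 fires, +1 burnt)
  fire out at step 9

4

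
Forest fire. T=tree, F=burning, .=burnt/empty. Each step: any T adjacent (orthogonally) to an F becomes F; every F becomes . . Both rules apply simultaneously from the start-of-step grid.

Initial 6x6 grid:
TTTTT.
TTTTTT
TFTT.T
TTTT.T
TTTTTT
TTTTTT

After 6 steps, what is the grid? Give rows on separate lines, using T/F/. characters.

Step 1: 4 trees catch fire, 1 burn out
  TTTTT.
  TFTTTT
  F.FT.T
  TFTT.T
  TTTTTT
  TTTTTT
Step 2: 7 trees catch fire, 4 burn out
  TFTTT.
  F.FTTT
  ...F.T
  F.FT.T
  TFTTTT
  TTTTTT
Step 3: 7 trees catch fire, 7 burn out
  F.FTT.
  ...FTT
  .....T
  ...F.T
  F.FTTT
  TFTTTT
Step 4: 5 trees catch fire, 7 burn out
  ...FT.
  ....FT
  .....T
  .....T
  ...FTT
  F.FTTT
Step 5: 4 trees catch fire, 5 burn out
  ....F.
  .....F
  .....T
  .....T
  ....FT
  ...FTT
Step 6: 3 trees catch fire, 4 burn out
  ......
  ......
  .....F
  .....T
  .....F
  ....FT

......
......
.....F
.....T
.....F
....FT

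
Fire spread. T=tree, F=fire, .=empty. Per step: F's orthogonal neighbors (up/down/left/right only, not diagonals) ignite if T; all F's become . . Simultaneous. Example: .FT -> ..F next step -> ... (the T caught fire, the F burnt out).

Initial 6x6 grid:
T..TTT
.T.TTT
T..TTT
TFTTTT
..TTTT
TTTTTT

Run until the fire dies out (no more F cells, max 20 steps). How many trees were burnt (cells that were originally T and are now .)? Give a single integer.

Step 1: +2 fires, +1 burnt (F count now 2)
Step 2: +3 fires, +2 burnt (F count now 3)
Step 3: +4 fires, +3 burnt (F count now 4)
Step 4: +6 fires, +4 burnt (F count now 6)
Step 5: +6 fires, +6 burnt (F count now 6)
Step 6: +3 fires, +6 burnt (F count now 3)
Step 7: +1 fires, +3 burnt (F count now 1)
Step 8: +0 fires, +1 burnt (F count now 0)
Fire out after step 8
Initially T: 27, now '.': 34
Total burnt (originally-T cells now '.'): 25

Answer: 25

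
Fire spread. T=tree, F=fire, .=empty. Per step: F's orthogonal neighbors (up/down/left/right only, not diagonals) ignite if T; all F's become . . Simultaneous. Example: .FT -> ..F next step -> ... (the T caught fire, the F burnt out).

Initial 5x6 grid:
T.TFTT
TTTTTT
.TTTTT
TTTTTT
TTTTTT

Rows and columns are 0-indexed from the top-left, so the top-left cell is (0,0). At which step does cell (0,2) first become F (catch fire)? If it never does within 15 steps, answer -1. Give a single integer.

Step 1: cell (0,2)='F' (+3 fires, +1 burnt)
  -> target ignites at step 1
Step 2: cell (0,2)='.' (+4 fires, +3 burnt)
Step 3: cell (0,2)='.' (+5 fires, +4 burnt)
Step 4: cell (0,2)='.' (+6 fires, +5 burnt)
Step 5: cell (0,2)='.' (+5 fires, +6 burnt)
Step 6: cell (0,2)='.' (+3 fires, +5 burnt)
Step 7: cell (0,2)='.' (+1 fires, +3 burnt)
Step 8: cell (0,2)='.' (+0 fires, +1 burnt)
  fire out at step 8

1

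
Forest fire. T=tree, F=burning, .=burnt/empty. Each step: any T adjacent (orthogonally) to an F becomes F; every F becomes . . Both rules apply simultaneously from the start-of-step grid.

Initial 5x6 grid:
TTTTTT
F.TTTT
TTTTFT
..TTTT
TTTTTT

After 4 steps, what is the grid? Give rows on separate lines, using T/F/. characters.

Step 1: 6 trees catch fire, 2 burn out
  FTTTTT
  ..TTFT
  FTTF.F
  ..TTFT
  TTTTTT
Step 2: 9 trees catch fire, 6 burn out
  .FTTFT
  ..TF.F
  .FF...
  ..TF.F
  TTTTFT
Step 3: 7 trees catch fire, 9 burn out
  ..FF.F
  ..F...
  ......
  ..F...
  TTTF.F
Step 4: 1 trees catch fire, 7 burn out
  ......
  ......
  ......
  ......
  TTF...

......
......
......
......
TTF...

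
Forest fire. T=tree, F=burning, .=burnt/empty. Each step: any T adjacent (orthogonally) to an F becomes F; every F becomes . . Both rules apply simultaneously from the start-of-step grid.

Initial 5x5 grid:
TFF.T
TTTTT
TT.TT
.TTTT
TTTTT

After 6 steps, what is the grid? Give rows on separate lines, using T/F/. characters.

Step 1: 3 trees catch fire, 2 burn out
  F...T
  TFFTT
  TT.TT
  .TTTT
  TTTTT
Step 2: 3 trees catch fire, 3 burn out
  ....T
  F..FT
  TF.TT
  .TTTT
  TTTTT
Step 3: 4 trees catch fire, 3 burn out
  ....T
  ....F
  F..FT
  .FTTT
  TTTTT
Step 4: 5 trees catch fire, 4 burn out
  ....F
  .....
  ....F
  ..FFT
  TFTTT
Step 5: 4 trees catch fire, 5 burn out
  .....
  .....
  .....
  ....F
  F.FFT
Step 6: 1 trees catch fire, 4 burn out
  .....
  .....
  .....
  .....
  ....F

.....
.....
.....
.....
....F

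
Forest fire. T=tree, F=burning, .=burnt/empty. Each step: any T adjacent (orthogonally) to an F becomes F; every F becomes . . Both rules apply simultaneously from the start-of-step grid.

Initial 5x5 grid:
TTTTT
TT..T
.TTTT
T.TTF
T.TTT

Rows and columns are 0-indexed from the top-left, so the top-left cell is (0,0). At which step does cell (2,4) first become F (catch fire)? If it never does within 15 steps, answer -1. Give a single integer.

Step 1: cell (2,4)='F' (+3 fires, +1 burnt)
  -> target ignites at step 1
Step 2: cell (2,4)='.' (+4 fires, +3 burnt)
Step 3: cell (2,4)='.' (+3 fires, +4 burnt)
Step 4: cell (2,4)='.' (+2 fires, +3 burnt)
Step 5: cell (2,4)='.' (+2 fires, +2 burnt)
Step 6: cell (2,4)='.' (+2 fires, +2 burnt)
Step 7: cell (2,4)='.' (+1 fires, +2 burnt)
Step 8: cell (2,4)='.' (+0 fires, +1 burnt)
  fire out at step 8

1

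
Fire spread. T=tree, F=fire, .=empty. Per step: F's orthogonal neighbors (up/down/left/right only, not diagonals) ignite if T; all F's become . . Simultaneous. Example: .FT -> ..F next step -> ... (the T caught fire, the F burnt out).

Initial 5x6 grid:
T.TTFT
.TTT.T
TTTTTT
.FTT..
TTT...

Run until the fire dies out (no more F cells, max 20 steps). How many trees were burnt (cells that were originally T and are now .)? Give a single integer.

Step 1: +5 fires, +2 burnt (F count now 5)
Step 2: +9 fires, +5 burnt (F count now 9)
Step 3: +3 fires, +9 burnt (F count now 3)
Step 4: +1 fires, +3 burnt (F count now 1)
Step 5: +0 fires, +1 burnt (F count now 0)
Fire out after step 5
Initially T: 19, now '.': 29
Total burnt (originally-T cells now '.'): 18

Answer: 18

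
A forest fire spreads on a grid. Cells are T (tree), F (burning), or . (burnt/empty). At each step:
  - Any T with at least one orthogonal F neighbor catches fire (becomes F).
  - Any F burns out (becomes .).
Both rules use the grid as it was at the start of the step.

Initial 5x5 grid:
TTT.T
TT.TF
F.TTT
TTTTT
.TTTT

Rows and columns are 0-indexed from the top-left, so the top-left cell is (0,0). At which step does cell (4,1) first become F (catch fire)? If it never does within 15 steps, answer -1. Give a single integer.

Step 1: cell (4,1)='T' (+5 fires, +2 burnt)
Step 2: cell (4,1)='T' (+5 fires, +5 burnt)
Step 3: cell (4,1)='F' (+6 fires, +5 burnt)
  -> target ignites at step 3
Step 4: cell (4,1)='.' (+3 fires, +6 burnt)
Step 5: cell (4,1)='.' (+0 fires, +3 burnt)
  fire out at step 5

3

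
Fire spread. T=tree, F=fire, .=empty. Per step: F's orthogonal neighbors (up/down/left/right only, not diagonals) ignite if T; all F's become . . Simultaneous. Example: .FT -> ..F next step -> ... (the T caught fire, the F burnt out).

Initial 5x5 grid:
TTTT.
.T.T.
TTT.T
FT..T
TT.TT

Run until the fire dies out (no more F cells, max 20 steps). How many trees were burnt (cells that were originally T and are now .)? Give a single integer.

Answer: 12

Derivation:
Step 1: +3 fires, +1 burnt (F count now 3)
Step 2: +2 fires, +3 burnt (F count now 2)
Step 3: +2 fires, +2 burnt (F count now 2)
Step 4: +1 fires, +2 burnt (F count now 1)
Step 5: +2 fires, +1 burnt (F count now 2)
Step 6: +1 fires, +2 burnt (F count now 1)
Step 7: +1 fires, +1 burnt (F count now 1)
Step 8: +0 fires, +1 burnt (F count now 0)
Fire out after step 8
Initially T: 16, now '.': 21
Total burnt (originally-T cells now '.'): 12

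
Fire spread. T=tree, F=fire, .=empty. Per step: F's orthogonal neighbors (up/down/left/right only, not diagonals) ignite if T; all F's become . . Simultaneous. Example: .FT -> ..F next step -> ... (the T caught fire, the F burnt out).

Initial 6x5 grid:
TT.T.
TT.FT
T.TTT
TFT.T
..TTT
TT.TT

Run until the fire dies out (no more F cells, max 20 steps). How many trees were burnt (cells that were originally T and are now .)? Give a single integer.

Step 1: +5 fires, +2 burnt (F count now 5)
Step 2: +4 fires, +5 burnt (F count now 4)
Step 3: +3 fires, +4 burnt (F count now 3)
Step 4: +4 fires, +3 burnt (F count now 4)
Step 5: +2 fires, +4 burnt (F count now 2)
Step 6: +0 fires, +2 burnt (F count now 0)
Fire out after step 6
Initially T: 20, now '.': 28
Total burnt (originally-T cells now '.'): 18

Answer: 18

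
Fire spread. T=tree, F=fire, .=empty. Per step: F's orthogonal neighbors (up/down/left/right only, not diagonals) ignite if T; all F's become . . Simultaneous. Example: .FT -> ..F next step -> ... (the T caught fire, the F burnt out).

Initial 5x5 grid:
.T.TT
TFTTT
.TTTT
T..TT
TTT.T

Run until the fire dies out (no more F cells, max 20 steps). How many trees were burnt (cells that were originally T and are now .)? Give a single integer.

Step 1: +4 fires, +1 burnt (F count now 4)
Step 2: +2 fires, +4 burnt (F count now 2)
Step 3: +3 fires, +2 burnt (F count now 3)
Step 4: +3 fires, +3 burnt (F count now 3)
Step 5: +1 fires, +3 burnt (F count now 1)
Step 6: +1 fires, +1 burnt (F count now 1)
Step 7: +0 fires, +1 burnt (F count now 0)
Fire out after step 7
Initially T: 18, now '.': 21
Total burnt (originally-T cells now '.'): 14

Answer: 14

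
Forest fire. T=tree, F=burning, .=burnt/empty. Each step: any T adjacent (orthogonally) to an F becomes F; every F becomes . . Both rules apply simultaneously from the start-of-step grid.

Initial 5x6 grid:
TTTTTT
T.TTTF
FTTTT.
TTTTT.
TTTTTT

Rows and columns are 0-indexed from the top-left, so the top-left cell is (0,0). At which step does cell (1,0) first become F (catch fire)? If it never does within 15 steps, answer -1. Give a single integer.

Step 1: cell (1,0)='F' (+5 fires, +2 burnt)
  -> target ignites at step 1
Step 2: cell (1,0)='.' (+7 fires, +5 burnt)
Step 3: cell (1,0)='.' (+7 fires, +7 burnt)
Step 4: cell (1,0)='.' (+4 fires, +7 burnt)
Step 5: cell (1,0)='.' (+2 fires, +4 burnt)
Step 6: cell (1,0)='.' (+0 fires, +2 burnt)
  fire out at step 6

1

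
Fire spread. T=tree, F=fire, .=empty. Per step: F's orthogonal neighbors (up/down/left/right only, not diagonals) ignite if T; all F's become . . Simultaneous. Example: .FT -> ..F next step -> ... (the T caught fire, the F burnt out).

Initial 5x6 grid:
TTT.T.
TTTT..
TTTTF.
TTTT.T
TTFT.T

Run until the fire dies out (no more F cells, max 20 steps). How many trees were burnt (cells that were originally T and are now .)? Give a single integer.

Answer: 18

Derivation:
Step 1: +4 fires, +2 burnt (F count now 4)
Step 2: +5 fires, +4 burnt (F count now 5)
Step 3: +3 fires, +5 burnt (F count now 3)
Step 4: +3 fires, +3 burnt (F count now 3)
Step 5: +2 fires, +3 burnt (F count now 2)
Step 6: +1 fires, +2 burnt (F count now 1)
Step 7: +0 fires, +1 burnt (F count now 0)
Fire out after step 7
Initially T: 21, now '.': 27
Total burnt (originally-T cells now '.'): 18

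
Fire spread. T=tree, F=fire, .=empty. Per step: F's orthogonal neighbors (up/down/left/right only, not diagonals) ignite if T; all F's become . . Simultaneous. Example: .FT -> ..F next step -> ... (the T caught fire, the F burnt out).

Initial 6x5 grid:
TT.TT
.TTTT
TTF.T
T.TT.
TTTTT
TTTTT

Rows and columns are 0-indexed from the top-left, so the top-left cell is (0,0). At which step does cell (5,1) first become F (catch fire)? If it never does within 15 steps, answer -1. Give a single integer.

Step 1: cell (5,1)='T' (+3 fires, +1 burnt)
Step 2: cell (5,1)='T' (+5 fires, +3 burnt)
Step 3: cell (5,1)='T' (+7 fires, +5 burnt)
Step 4: cell (5,1)='F' (+7 fires, +7 burnt)
  -> target ignites at step 4
Step 5: cell (5,1)='.' (+2 fires, +7 burnt)
Step 6: cell (5,1)='.' (+0 fires, +2 burnt)
  fire out at step 6

4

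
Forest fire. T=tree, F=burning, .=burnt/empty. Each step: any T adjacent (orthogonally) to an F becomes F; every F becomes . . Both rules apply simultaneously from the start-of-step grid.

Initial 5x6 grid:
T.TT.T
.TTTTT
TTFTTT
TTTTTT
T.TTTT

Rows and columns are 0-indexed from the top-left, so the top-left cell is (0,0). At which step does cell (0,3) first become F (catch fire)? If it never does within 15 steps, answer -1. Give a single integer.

Step 1: cell (0,3)='T' (+4 fires, +1 burnt)
Step 2: cell (0,3)='T' (+8 fires, +4 burnt)
Step 3: cell (0,3)='F' (+6 fires, +8 burnt)
  -> target ignites at step 3
Step 4: cell (0,3)='.' (+4 fires, +6 burnt)
Step 5: cell (0,3)='.' (+2 fires, +4 burnt)
Step 6: cell (0,3)='.' (+0 fires, +2 burnt)
  fire out at step 6

3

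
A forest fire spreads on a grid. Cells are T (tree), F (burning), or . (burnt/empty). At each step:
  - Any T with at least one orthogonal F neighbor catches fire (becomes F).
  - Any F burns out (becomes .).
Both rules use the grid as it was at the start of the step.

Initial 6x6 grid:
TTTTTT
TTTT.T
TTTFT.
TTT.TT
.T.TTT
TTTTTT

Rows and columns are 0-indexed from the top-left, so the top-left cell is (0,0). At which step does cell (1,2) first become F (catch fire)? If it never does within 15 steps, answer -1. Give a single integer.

Step 1: cell (1,2)='T' (+3 fires, +1 burnt)
Step 2: cell (1,2)='F' (+5 fires, +3 burnt)
  -> target ignites at step 2
Step 3: cell (1,2)='.' (+7 fires, +5 burnt)
Step 4: cell (1,2)='.' (+8 fires, +7 burnt)
Step 5: cell (1,2)='.' (+5 fires, +8 burnt)
Step 6: cell (1,2)='.' (+2 fires, +5 burnt)
Step 7: cell (1,2)='.' (+0 fires, +2 burnt)
  fire out at step 7

2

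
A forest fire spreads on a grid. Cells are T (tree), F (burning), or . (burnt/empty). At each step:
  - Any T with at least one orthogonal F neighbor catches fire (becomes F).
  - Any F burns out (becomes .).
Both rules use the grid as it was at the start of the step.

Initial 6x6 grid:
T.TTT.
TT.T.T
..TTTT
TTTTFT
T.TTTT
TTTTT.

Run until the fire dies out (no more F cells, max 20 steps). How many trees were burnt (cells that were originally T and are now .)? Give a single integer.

Step 1: +4 fires, +1 burnt (F count now 4)
Step 2: +6 fires, +4 burnt (F count now 6)
Step 3: +6 fires, +6 burnt (F count now 6)
Step 4: +3 fires, +6 burnt (F count now 3)
Step 5: +4 fires, +3 burnt (F count now 4)
Step 6: +1 fires, +4 burnt (F count now 1)
Step 7: +0 fires, +1 burnt (F count now 0)
Fire out after step 7
Initially T: 27, now '.': 33
Total burnt (originally-T cells now '.'): 24

Answer: 24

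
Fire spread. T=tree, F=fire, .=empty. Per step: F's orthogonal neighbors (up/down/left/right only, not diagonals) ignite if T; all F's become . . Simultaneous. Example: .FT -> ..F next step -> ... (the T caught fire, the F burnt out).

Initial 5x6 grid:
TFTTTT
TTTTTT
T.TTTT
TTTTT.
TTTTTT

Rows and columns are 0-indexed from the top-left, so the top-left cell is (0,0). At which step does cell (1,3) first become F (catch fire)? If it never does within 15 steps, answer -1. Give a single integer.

Step 1: cell (1,3)='T' (+3 fires, +1 burnt)
Step 2: cell (1,3)='T' (+3 fires, +3 burnt)
Step 3: cell (1,3)='F' (+4 fires, +3 burnt)
  -> target ignites at step 3
Step 4: cell (1,3)='.' (+5 fires, +4 burnt)
Step 5: cell (1,3)='.' (+6 fires, +5 burnt)
Step 6: cell (1,3)='.' (+4 fires, +6 burnt)
Step 7: cell (1,3)='.' (+1 fires, +4 burnt)
Step 8: cell (1,3)='.' (+1 fires, +1 burnt)
Step 9: cell (1,3)='.' (+0 fires, +1 burnt)
  fire out at step 9

3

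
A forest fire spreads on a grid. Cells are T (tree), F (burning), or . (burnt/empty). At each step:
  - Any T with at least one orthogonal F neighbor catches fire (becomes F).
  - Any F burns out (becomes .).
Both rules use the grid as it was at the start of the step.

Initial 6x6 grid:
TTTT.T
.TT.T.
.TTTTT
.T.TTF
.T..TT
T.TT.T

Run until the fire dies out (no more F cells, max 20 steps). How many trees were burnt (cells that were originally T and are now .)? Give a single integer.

Answer: 19

Derivation:
Step 1: +3 fires, +1 burnt (F count now 3)
Step 2: +4 fires, +3 burnt (F count now 4)
Step 3: +2 fires, +4 burnt (F count now 2)
Step 4: +1 fires, +2 burnt (F count now 1)
Step 5: +2 fires, +1 burnt (F count now 2)
Step 6: +3 fires, +2 burnt (F count now 3)
Step 7: +3 fires, +3 burnt (F count now 3)
Step 8: +1 fires, +3 burnt (F count now 1)
Step 9: +0 fires, +1 burnt (F count now 0)
Fire out after step 9
Initially T: 23, now '.': 32
Total burnt (originally-T cells now '.'): 19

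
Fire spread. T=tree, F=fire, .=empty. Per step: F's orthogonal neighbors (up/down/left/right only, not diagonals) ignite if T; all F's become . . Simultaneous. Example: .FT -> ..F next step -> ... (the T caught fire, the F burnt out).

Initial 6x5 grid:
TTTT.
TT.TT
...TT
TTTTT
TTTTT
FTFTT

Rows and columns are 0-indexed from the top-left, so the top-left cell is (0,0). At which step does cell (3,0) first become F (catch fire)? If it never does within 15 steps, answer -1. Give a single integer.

Step 1: cell (3,0)='T' (+4 fires, +2 burnt)
Step 2: cell (3,0)='F' (+5 fires, +4 burnt)
  -> target ignites at step 2
Step 3: cell (3,0)='.' (+3 fires, +5 burnt)
Step 4: cell (3,0)='.' (+2 fires, +3 burnt)
Step 5: cell (3,0)='.' (+2 fires, +2 burnt)
Step 6: cell (3,0)='.' (+2 fires, +2 burnt)
Step 7: cell (3,0)='.' (+1 fires, +2 burnt)
Step 8: cell (3,0)='.' (+1 fires, +1 burnt)
Step 9: cell (3,0)='.' (+2 fires, +1 burnt)
Step 10: cell (3,0)='.' (+1 fires, +2 burnt)
Step 11: cell (3,0)='.' (+0 fires, +1 burnt)
  fire out at step 11

2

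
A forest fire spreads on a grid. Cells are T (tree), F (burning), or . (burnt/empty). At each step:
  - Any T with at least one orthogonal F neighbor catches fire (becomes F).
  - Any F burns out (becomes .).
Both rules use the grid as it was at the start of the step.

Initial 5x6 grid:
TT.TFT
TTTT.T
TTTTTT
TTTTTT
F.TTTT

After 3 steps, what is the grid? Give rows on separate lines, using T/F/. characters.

Step 1: 3 trees catch fire, 2 burn out
  TT.F.F
  TTTT.T
  TTTTTT
  FTTTTT
  ..TTTT
Step 2: 4 trees catch fire, 3 burn out
  TT....
  TTTF.F
  FTTTTT
  .FTTTT
  ..TTTT
Step 3: 6 trees catch fire, 4 burn out
  TT....
  FTF...
  .FTFTF
  ..FTTT
  ..TTTT

TT....
FTF...
.FTFTF
..FTTT
..TTTT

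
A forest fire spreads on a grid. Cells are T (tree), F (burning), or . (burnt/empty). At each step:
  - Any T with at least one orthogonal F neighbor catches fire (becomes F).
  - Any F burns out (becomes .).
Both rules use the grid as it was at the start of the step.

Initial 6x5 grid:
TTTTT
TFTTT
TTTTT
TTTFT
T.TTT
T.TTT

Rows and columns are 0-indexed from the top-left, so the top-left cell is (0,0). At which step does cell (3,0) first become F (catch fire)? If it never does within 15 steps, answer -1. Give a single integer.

Step 1: cell (3,0)='T' (+8 fires, +2 burnt)
Step 2: cell (3,0)='T' (+10 fires, +8 burnt)
Step 3: cell (3,0)='F' (+5 fires, +10 burnt)
  -> target ignites at step 3
Step 4: cell (3,0)='.' (+2 fires, +5 burnt)
Step 5: cell (3,0)='.' (+1 fires, +2 burnt)
Step 6: cell (3,0)='.' (+0 fires, +1 burnt)
  fire out at step 6

3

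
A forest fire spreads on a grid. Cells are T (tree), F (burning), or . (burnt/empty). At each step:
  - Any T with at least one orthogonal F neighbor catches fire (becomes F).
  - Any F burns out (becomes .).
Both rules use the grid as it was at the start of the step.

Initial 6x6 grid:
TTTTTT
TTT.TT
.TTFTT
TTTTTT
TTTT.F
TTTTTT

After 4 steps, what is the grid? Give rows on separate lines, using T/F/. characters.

Step 1: 5 trees catch fire, 2 burn out
  TTTTTT
  TTT.TT
  .TF.FT
  TTTFTF
  TTTT..
  TTTTTF
Step 2: 8 trees catch fire, 5 burn out
  TTTTTT
  TTF.FT
  .F...F
  TTF.F.
  TTTF..
  TTTTF.
Step 3: 7 trees catch fire, 8 burn out
  TTFTFT
  TF...F
  ......
  TF....
  TTF...
  TTTF..
Step 4: 7 trees catch fire, 7 burn out
  TF.F.F
  F.....
  ......
  F.....
  TF....
  TTF...

TF.F.F
F.....
......
F.....
TF....
TTF...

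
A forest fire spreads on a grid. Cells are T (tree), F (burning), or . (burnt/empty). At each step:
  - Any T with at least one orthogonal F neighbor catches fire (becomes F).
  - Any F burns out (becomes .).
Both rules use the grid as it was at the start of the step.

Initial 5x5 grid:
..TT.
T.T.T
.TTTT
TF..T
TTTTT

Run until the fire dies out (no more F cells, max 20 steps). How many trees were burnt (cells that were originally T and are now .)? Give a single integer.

Step 1: +3 fires, +1 burnt (F count now 3)
Step 2: +3 fires, +3 burnt (F count now 3)
Step 3: +3 fires, +3 burnt (F count now 3)
Step 4: +3 fires, +3 burnt (F count now 3)
Step 5: +3 fires, +3 burnt (F count now 3)
Step 6: +0 fires, +3 burnt (F count now 0)
Fire out after step 6
Initially T: 16, now '.': 24
Total burnt (originally-T cells now '.'): 15

Answer: 15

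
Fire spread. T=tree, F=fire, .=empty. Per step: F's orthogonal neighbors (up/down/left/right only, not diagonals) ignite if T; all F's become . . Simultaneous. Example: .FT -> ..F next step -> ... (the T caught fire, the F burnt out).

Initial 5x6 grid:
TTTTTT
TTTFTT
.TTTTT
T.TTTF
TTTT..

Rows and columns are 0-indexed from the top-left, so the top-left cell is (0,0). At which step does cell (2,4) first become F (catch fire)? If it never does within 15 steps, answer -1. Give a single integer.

Step 1: cell (2,4)='T' (+6 fires, +2 burnt)
Step 2: cell (2,4)='F' (+7 fires, +6 burnt)
  -> target ignites at step 2
Step 3: cell (2,4)='.' (+6 fires, +7 burnt)
Step 4: cell (2,4)='.' (+2 fires, +6 burnt)
Step 5: cell (2,4)='.' (+1 fires, +2 burnt)
Step 6: cell (2,4)='.' (+1 fires, +1 burnt)
Step 7: cell (2,4)='.' (+1 fires, +1 burnt)
Step 8: cell (2,4)='.' (+0 fires, +1 burnt)
  fire out at step 8

2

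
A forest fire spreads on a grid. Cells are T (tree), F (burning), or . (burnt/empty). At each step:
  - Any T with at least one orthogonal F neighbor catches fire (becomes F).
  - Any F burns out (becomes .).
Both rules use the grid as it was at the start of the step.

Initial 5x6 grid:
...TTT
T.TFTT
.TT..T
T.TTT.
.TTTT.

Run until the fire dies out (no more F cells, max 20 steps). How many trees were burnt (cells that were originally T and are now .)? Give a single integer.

Step 1: +3 fires, +1 burnt (F count now 3)
Step 2: +3 fires, +3 burnt (F count now 3)
Step 3: +4 fires, +3 burnt (F count now 4)
Step 4: +2 fires, +4 burnt (F count now 2)
Step 5: +3 fires, +2 burnt (F count now 3)
Step 6: +1 fires, +3 burnt (F count now 1)
Step 7: +0 fires, +1 burnt (F count now 0)
Fire out after step 7
Initially T: 18, now '.': 28
Total burnt (originally-T cells now '.'): 16

Answer: 16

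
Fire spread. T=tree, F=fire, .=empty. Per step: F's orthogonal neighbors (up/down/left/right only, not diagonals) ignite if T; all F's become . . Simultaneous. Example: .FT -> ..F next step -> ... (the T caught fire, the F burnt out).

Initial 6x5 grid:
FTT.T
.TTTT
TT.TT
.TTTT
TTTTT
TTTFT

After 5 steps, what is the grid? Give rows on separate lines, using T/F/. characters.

Step 1: 4 trees catch fire, 2 burn out
  .FT.T
  .TTTT
  TT.TT
  .TTTT
  TTTFT
  TTF.F
Step 2: 6 trees catch fire, 4 burn out
  ..F.T
  .FTTT
  TT.TT
  .TTFT
  TTF.F
  TF...
Step 3: 7 trees catch fire, 6 burn out
  ....T
  ..FTT
  TF.FT
  .TF.F
  TF...
  F....
Step 4: 5 trees catch fire, 7 burn out
  ....T
  ...FT
  F...F
  .F...
  F....
  .....
Step 5: 1 trees catch fire, 5 burn out
  ....T
  ....F
  .....
  .....
  .....
  .....

....T
....F
.....
.....
.....
.....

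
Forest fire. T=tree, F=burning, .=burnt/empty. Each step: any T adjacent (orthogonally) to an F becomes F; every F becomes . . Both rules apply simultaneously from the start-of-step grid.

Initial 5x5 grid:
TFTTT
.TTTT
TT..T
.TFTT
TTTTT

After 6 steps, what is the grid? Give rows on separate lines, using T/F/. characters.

Step 1: 6 trees catch fire, 2 burn out
  F.FTT
  .FTTT
  TT..T
  .F.FT
  TTFTT
Step 2: 6 trees catch fire, 6 burn out
  ...FT
  ..FTT
  TF..T
  ....F
  TF.FT
Step 3: 6 trees catch fire, 6 burn out
  ....F
  ...FT
  F...F
  .....
  F...F
Step 4: 1 trees catch fire, 6 burn out
  .....
  ....F
  .....
  .....
  .....
Step 5: 0 trees catch fire, 1 burn out
  .....
  .....
  .....
  .....
  .....
Step 6: 0 trees catch fire, 0 burn out
  .....
  .....
  .....
  .....
  .....

.....
.....
.....
.....
.....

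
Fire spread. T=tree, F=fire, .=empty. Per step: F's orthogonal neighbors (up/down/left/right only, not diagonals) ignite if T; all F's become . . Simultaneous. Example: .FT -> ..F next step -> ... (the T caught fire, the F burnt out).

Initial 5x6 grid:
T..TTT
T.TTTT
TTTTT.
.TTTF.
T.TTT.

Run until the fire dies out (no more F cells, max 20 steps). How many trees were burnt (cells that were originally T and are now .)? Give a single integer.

Answer: 20

Derivation:
Step 1: +3 fires, +1 burnt (F count now 3)
Step 2: +4 fires, +3 burnt (F count now 4)
Step 3: +6 fires, +4 burnt (F count now 6)
Step 4: +4 fires, +6 burnt (F count now 4)
Step 5: +1 fires, +4 burnt (F count now 1)
Step 6: +1 fires, +1 burnt (F count now 1)
Step 7: +1 fires, +1 burnt (F count now 1)
Step 8: +0 fires, +1 burnt (F count now 0)
Fire out after step 8
Initially T: 21, now '.': 29
Total burnt (originally-T cells now '.'): 20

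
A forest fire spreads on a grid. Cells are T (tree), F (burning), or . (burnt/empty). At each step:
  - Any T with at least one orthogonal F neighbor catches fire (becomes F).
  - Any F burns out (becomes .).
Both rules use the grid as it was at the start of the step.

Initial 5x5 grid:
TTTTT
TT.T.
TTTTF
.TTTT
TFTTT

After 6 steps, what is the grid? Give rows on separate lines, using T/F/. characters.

Step 1: 5 trees catch fire, 2 burn out
  TTTTT
  TT.T.
  TTTF.
  .FTTF
  F.FTT
Step 2: 7 trees catch fire, 5 burn out
  TTTTT
  TT.F.
  TFF..
  ..FF.
  ...FF
Step 3: 3 trees catch fire, 7 burn out
  TTTFT
  TF...
  F....
  .....
  .....
Step 4: 4 trees catch fire, 3 burn out
  TFF.F
  F....
  .....
  .....
  .....
Step 5: 1 trees catch fire, 4 burn out
  F....
  .....
  .....
  .....
  .....
Step 6: 0 trees catch fire, 1 burn out
  .....
  .....
  .....
  .....
  .....

.....
.....
.....
.....
.....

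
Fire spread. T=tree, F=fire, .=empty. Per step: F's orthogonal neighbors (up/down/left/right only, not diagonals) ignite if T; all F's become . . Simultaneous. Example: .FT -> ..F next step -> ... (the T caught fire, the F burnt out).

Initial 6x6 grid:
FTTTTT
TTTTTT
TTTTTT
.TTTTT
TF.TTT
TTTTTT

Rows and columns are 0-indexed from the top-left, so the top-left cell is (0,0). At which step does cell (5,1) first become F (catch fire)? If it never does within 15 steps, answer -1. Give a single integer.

Step 1: cell (5,1)='F' (+5 fires, +2 burnt)
  -> target ignites at step 1
Step 2: cell (5,1)='.' (+7 fires, +5 burnt)
Step 3: cell (5,1)='.' (+5 fires, +7 burnt)
Step 4: cell (5,1)='.' (+6 fires, +5 burnt)
Step 5: cell (5,1)='.' (+6 fires, +6 burnt)
Step 6: cell (5,1)='.' (+3 fires, +6 burnt)
Step 7: cell (5,1)='.' (+0 fires, +3 burnt)
  fire out at step 7

1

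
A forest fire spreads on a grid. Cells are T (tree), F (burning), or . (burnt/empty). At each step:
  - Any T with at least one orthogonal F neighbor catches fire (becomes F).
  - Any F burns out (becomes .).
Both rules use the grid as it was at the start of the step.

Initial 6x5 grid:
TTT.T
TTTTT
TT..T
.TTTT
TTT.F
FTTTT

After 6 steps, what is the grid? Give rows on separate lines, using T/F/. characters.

Step 1: 4 trees catch fire, 2 burn out
  TTT.T
  TTTTT
  TT..T
  .TTTF
  FTT..
  .FTTF
Step 2: 5 trees catch fire, 4 burn out
  TTT.T
  TTTTT
  TT..F
  .TTF.
  .FT..
  ..FF.
Step 3: 4 trees catch fire, 5 burn out
  TTT.T
  TTTTF
  TT...
  .FF..
  ..F..
  .....
Step 4: 3 trees catch fire, 4 burn out
  TTT.F
  TTTF.
  TF...
  .....
  .....
  .....
Step 5: 3 trees catch fire, 3 burn out
  TTT..
  TFF..
  F....
  .....
  .....
  .....
Step 6: 3 trees catch fire, 3 burn out
  TFF..
  F....
  .....
  .....
  .....
  .....

TFF..
F....
.....
.....
.....
.....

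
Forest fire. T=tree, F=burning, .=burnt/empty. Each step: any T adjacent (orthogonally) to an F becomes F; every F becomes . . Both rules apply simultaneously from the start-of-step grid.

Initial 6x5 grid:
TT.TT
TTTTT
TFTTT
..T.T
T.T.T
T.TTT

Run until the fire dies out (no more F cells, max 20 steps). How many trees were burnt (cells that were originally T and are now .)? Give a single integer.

Answer: 20

Derivation:
Step 1: +3 fires, +1 burnt (F count now 3)
Step 2: +5 fires, +3 burnt (F count now 5)
Step 3: +4 fires, +5 burnt (F count now 4)
Step 4: +4 fires, +4 burnt (F count now 4)
Step 5: +3 fires, +4 burnt (F count now 3)
Step 6: +1 fires, +3 burnt (F count now 1)
Step 7: +0 fires, +1 burnt (F count now 0)
Fire out after step 7
Initially T: 22, now '.': 28
Total burnt (originally-T cells now '.'): 20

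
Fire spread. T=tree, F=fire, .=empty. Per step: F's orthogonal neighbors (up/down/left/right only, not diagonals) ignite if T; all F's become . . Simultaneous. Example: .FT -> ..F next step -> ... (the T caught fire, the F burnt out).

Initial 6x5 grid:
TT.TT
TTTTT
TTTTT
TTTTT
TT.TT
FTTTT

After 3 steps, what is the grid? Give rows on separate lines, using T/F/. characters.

Step 1: 2 trees catch fire, 1 burn out
  TT.TT
  TTTTT
  TTTTT
  TTTTT
  FT.TT
  .FTTT
Step 2: 3 trees catch fire, 2 burn out
  TT.TT
  TTTTT
  TTTTT
  FTTTT
  .F.TT
  ..FTT
Step 3: 3 trees catch fire, 3 burn out
  TT.TT
  TTTTT
  FTTTT
  .FTTT
  ...TT
  ...FT

TT.TT
TTTTT
FTTTT
.FTTT
...TT
...FT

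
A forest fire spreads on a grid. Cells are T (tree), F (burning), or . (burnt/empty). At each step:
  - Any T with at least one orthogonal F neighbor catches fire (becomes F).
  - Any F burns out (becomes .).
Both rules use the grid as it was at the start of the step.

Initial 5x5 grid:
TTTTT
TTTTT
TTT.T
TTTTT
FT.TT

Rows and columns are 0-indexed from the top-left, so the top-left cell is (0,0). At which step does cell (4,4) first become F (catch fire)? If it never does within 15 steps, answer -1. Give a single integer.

Step 1: cell (4,4)='T' (+2 fires, +1 burnt)
Step 2: cell (4,4)='T' (+2 fires, +2 burnt)
Step 3: cell (4,4)='T' (+3 fires, +2 burnt)
Step 4: cell (4,4)='T' (+4 fires, +3 burnt)
Step 5: cell (4,4)='T' (+4 fires, +4 burnt)
Step 6: cell (4,4)='F' (+4 fires, +4 burnt)
  -> target ignites at step 6
Step 7: cell (4,4)='.' (+2 fires, +4 burnt)
Step 8: cell (4,4)='.' (+1 fires, +2 burnt)
Step 9: cell (4,4)='.' (+0 fires, +1 burnt)
  fire out at step 9

6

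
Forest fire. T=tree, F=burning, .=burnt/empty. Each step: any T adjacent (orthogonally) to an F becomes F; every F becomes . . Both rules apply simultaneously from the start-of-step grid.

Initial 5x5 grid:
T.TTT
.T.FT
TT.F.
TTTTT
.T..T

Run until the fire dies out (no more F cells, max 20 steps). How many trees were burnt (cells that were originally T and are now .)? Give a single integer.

Answer: 14

Derivation:
Step 1: +3 fires, +2 burnt (F count now 3)
Step 2: +4 fires, +3 burnt (F count now 4)
Step 3: +2 fires, +4 burnt (F count now 2)
Step 4: +3 fires, +2 burnt (F count now 3)
Step 5: +2 fires, +3 burnt (F count now 2)
Step 6: +0 fires, +2 burnt (F count now 0)
Fire out after step 6
Initially T: 15, now '.': 24
Total burnt (originally-T cells now '.'): 14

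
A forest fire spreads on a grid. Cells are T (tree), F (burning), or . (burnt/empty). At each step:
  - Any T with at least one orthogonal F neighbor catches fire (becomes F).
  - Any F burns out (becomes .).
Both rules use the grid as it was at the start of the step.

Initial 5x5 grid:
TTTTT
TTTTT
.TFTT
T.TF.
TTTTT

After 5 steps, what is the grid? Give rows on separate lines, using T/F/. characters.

Step 1: 5 trees catch fire, 2 burn out
  TTTTT
  TTFTT
  .F.FT
  T.F..
  TTTFT
Step 2: 6 trees catch fire, 5 burn out
  TTFTT
  TF.FT
  ....F
  T....
  TTF.F
Step 3: 5 trees catch fire, 6 burn out
  TF.FT
  F...F
  .....
  T....
  TF...
Step 4: 3 trees catch fire, 5 burn out
  F...F
  .....
  .....
  T....
  F....
Step 5: 1 trees catch fire, 3 burn out
  .....
  .....
  .....
  F....
  .....

.....
.....
.....
F....
.....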